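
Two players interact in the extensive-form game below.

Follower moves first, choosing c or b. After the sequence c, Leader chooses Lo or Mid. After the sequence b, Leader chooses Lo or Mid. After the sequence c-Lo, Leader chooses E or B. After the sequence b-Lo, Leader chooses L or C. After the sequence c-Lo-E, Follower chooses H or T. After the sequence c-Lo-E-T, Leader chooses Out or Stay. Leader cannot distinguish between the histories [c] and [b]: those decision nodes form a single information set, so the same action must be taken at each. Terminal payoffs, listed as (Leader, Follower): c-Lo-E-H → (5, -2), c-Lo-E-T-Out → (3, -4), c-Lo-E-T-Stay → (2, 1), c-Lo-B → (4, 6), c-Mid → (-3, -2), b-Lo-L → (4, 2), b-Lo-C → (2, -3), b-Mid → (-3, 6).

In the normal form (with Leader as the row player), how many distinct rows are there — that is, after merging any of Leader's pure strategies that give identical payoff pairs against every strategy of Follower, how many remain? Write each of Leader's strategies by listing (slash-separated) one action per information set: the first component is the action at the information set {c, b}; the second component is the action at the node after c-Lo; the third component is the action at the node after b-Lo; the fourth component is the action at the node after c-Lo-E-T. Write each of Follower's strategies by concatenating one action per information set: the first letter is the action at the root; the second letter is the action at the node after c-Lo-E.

Leader has 16 pure strategies: Lo/E/L/Out, Lo/E/L/Stay, Lo/E/C/Out, Lo/E/C/Stay, Lo/B/L/Out, Lo/B/L/Stay, Lo/B/C/Out, Lo/B/C/Stay, Mid/E/L/Out, Mid/E/L/Stay, Mid/E/C/Out, Mid/E/C/Stay, Mid/B/L/Out, Mid/B/L/Stay, Mid/B/C/Out, Mid/B/C/Stay. Columns: cH, cT, bH, bT.
{Lo/E/L/Out} → row (5,-2) (3,-4) (4,2) (4,2)
{Lo/E/L/Stay} → row (5,-2) (2,1) (4,2) (4,2)
{Lo/E/C/Out} → row (5,-2) (3,-4) (2,-3) (2,-3)
{Lo/E/C/Stay} → row (5,-2) (2,1) (2,-3) (2,-3)
{Lo/B/L/Out, Lo/B/L/Stay} → row (4,6) (4,6) (4,2) (4,2)
{Lo/B/C/Out, Lo/B/C/Stay} → row (4,6) (4,6) (2,-3) (2,-3)
{Mid/E/L/Out, Mid/E/L/Stay, Mid/E/C/Out, Mid/E/C/Stay, Mid/B/L/Out, Mid/B/L/Stay, Mid/B/C/Out, Mid/B/C/Stay} → row (-3,-2) (-3,-2) (-3,6) (-3,6)
That's 7 distinct rows out of 16 strategies.

7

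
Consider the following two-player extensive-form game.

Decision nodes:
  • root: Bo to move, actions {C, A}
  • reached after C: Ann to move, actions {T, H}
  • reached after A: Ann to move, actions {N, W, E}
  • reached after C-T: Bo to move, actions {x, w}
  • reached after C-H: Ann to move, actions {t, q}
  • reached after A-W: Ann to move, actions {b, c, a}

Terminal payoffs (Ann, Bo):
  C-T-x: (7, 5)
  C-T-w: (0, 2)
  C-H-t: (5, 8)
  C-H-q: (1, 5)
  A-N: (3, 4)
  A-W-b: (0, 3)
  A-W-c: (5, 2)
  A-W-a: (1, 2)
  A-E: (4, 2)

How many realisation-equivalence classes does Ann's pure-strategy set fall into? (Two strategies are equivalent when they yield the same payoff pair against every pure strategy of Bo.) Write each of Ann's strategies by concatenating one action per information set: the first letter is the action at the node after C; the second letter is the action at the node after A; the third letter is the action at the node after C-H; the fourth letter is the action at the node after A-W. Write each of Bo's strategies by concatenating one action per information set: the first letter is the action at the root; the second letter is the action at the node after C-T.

15

Ann has 36 pure strategies: TNtb, TNtc, TNta, TNqb, TNqc, TNqa, TWtb, TWtc, TWta, TWqb, TWqc, TWqa, TEtb, TEtc, TEta, TEqb, TEqc, TEqa, HNtb, HNtc, HNta, HNqb, HNqc, HNqa, HWtb, HWtc, HWta, HWqb, HWqc, HWqa, HEtb, HEtc, HEta, HEqb, HEqc, HEqa. Columns: Cx, Cw, Ax, Aw.
{TNtb, TNtc, TNta, TNqb, TNqc, TNqa} → row (7,5) (0,2) (3,4) (3,4)
{TWtb, TWqb} → row (7,5) (0,2) (0,3) (0,3)
{TWtc, TWqc} → row (7,5) (0,2) (5,2) (5,2)
{TWta, TWqa} → row (7,5) (0,2) (1,2) (1,2)
{TEtb, TEtc, TEta, TEqb, TEqc, TEqa} → row (7,5) (0,2) (4,2) (4,2)
{HNtb, HNtc, HNta} → row (5,8) (5,8) (3,4) (3,4)
{HNqb, HNqc, HNqa} → row (1,5) (1,5) (3,4) (3,4)
{HWtb} → row (5,8) (5,8) (0,3) (0,3)
{HWtc} → row (5,8) (5,8) (5,2) (5,2)
{HWta} → row (5,8) (5,8) (1,2) (1,2)
{HWqb} → row (1,5) (1,5) (0,3) (0,3)
{HWqc} → row (1,5) (1,5) (5,2) (5,2)
{HWqa} → row (1,5) (1,5) (1,2) (1,2)
{HEtb, HEtc, HEta} → row (5,8) (5,8) (4,2) (4,2)
{HEqb, HEqc, HEqa} → row (1,5) (1,5) (4,2) (4,2)
That's 15 distinct rows out of 36 strategies.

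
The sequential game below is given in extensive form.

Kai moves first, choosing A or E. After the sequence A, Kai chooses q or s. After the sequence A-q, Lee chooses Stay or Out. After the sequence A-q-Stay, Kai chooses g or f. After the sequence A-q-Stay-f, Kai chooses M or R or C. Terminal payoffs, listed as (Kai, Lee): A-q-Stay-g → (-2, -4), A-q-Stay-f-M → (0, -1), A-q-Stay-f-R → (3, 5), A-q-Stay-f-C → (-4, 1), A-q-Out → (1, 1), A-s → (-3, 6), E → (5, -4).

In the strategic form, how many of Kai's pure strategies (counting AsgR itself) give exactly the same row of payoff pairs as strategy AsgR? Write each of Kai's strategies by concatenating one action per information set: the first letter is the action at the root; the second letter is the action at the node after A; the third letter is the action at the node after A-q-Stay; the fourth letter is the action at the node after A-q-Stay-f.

Row for AsgR (columns Stay, Out): (-3,6) (-3,6).
Under AsgR, Kai's choice at the node after A-q-Stay and at the node after A-q-Stay-f can never be reached regardless of what Lee does, so varying those choices leaves every outcome unchanged.
Holding the reachable choices fixed and varying the unreachable ones freely already gives 2 × 3 = 6 equivalent strategies.
No other strategy reproduces this row, so those 6 are the full class: AsgM, AsgR, AsgC, AsfM, AsfR, AsfC.

6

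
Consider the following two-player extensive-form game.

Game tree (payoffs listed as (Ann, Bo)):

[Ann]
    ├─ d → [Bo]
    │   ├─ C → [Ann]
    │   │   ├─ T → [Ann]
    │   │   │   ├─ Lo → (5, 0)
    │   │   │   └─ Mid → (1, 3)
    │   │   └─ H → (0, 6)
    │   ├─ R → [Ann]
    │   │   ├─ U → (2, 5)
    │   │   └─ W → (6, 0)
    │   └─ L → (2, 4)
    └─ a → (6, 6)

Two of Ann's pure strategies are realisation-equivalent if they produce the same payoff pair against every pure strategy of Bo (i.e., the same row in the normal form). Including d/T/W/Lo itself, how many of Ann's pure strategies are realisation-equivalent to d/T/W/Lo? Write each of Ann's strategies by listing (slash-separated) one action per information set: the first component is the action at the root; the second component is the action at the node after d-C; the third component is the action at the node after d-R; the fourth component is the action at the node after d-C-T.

Row for d/T/W/Lo (columns C, R, L): (5,0) (6,0) (2,4).
Every one of Ann's information sets is on the play path for some reply by Bo when Ann follows d/T/W/Lo.
Changing the action at any of them therefore changes at least one column, so only d/T/W/Lo itself gives this row.

1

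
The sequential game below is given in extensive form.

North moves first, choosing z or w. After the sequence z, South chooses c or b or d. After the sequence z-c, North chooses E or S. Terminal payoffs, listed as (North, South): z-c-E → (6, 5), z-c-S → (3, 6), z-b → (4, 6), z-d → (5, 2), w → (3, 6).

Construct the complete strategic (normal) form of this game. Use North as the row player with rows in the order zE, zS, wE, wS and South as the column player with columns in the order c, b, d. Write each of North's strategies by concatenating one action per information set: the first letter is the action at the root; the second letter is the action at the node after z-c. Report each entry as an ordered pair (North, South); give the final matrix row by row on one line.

            c        b        d
  zE    (6,5)    (4,6)    (5,2)
  zS    (3,6)    (4,6)    (5,2)
  wE    (3,6)    (3,6)    (3,6)
  wS    (3,6)    (3,6)    (3,6)

zE: (6,5) (4,6) (5,2) | zS: (3,6) (4,6) (5,2) | wE: (3,6) (3,6) (3,6) | wS: (3,6) (3,6) (3,6)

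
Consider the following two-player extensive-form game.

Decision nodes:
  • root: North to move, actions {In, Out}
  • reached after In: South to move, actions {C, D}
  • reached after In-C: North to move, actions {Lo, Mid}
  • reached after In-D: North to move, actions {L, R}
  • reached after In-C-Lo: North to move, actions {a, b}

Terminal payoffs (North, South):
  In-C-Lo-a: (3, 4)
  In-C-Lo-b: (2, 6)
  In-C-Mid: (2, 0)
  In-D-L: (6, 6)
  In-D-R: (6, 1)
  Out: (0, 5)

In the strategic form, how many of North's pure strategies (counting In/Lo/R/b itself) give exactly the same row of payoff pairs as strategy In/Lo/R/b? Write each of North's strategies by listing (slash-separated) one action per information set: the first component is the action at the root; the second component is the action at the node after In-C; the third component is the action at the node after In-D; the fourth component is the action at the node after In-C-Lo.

1

Row for In/Lo/R/b (columns C, D): (2,6) (6,1).
Every one of North's information sets is on the play path for some reply by South when North follows In/Lo/R/b.
Changing the action at any of them therefore changes at least one column, so only In/Lo/R/b itself gives this row.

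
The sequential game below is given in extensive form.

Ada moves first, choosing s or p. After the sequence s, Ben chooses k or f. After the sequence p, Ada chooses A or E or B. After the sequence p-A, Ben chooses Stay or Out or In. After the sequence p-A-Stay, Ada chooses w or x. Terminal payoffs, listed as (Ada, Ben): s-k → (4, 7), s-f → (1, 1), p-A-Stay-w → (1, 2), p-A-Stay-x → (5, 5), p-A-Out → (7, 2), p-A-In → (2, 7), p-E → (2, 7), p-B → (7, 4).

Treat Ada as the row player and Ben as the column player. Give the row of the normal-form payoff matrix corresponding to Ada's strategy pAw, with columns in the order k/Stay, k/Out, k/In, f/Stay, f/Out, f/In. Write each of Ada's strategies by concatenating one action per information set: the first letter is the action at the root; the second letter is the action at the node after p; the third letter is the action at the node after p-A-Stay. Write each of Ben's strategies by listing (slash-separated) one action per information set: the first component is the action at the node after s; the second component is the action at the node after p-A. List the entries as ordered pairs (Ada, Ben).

(1,2) (7,2) (2,7) (1,2) (7,2) (2,7)

vs k/Stay: Ada plays p → Ada plays A at [p] → Ben plays Stay at [p-A] → Ada plays w at [p-A-Stay] → (1, 2)
vs k/Out: Ada plays p → Ada plays A at [p] → Ben plays Out at [p-A] → (7, 2)
vs k/In: Ada plays p → Ada plays A at [p] → Ben plays In at [p-A] → (2, 7)
vs f/Stay: Ada plays p → Ada plays A at [p] → Ben plays Stay at [p-A] → Ada plays w at [p-A-Stay] → (1, 2)
vs f/Out: Ada plays p → Ada plays A at [p] → Ben plays Out at [p-A] → (7, 2)
vs f/In: Ada plays p → Ada plays A at [p] → Ben plays In at [p-A] → (2, 7)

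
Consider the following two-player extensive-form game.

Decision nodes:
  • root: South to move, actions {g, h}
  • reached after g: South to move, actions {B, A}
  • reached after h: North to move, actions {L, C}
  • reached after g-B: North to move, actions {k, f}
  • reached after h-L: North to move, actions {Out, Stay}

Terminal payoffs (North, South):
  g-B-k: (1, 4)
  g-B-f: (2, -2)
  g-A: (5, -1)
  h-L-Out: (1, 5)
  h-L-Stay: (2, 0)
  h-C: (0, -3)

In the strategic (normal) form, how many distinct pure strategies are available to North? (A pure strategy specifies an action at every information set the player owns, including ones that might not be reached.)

North owns the node after h with actions {L, C} — two choices.
North owns the node after g-B with actions {k, f} — two choices.
North owns the node after h-L with actions {Out, Stay} — two choices.
A pure strategy fixes one action at each information set independently, so the count is the product 2 × 2 × 2 = 8.
(For reference, South has 4 pure strategies, giving a 8×4 normal-form matrix.)

8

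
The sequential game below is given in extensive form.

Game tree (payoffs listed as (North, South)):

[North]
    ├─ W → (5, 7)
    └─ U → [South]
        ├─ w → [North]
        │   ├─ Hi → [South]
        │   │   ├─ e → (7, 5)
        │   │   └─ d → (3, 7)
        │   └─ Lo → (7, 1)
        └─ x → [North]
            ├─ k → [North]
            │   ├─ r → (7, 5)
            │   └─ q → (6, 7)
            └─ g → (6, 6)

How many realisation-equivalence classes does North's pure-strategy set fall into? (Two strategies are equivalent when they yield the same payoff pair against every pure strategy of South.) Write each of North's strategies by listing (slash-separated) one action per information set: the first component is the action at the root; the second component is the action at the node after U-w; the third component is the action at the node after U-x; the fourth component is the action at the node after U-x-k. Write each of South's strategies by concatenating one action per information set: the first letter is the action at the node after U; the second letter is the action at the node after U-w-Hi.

North has 16 pure strategies: W/Hi/k/r, W/Hi/k/q, W/Hi/g/r, W/Hi/g/q, W/Lo/k/r, W/Lo/k/q, W/Lo/g/r, W/Lo/g/q, U/Hi/k/r, U/Hi/k/q, U/Hi/g/r, U/Hi/g/q, U/Lo/k/r, U/Lo/k/q, U/Lo/g/r, U/Lo/g/q. Columns: we, wd, xe, xd.
{W/Hi/k/r, W/Hi/k/q, W/Hi/g/r, W/Hi/g/q, W/Lo/k/r, W/Lo/k/q, W/Lo/g/r, W/Lo/g/q} → row (5,7) (5,7) (5,7) (5,7)
{U/Hi/k/r} → row (7,5) (3,7) (7,5) (7,5)
{U/Hi/k/q} → row (7,5) (3,7) (6,7) (6,7)
{U/Hi/g/r, U/Hi/g/q} → row (7,5) (3,7) (6,6) (6,6)
{U/Lo/k/r} → row (7,1) (7,1) (7,5) (7,5)
{U/Lo/k/q} → row (7,1) (7,1) (6,7) (6,7)
{U/Lo/g/r, U/Lo/g/q} → row (7,1) (7,1) (6,6) (6,6)
That's 7 distinct rows out of 16 strategies.

7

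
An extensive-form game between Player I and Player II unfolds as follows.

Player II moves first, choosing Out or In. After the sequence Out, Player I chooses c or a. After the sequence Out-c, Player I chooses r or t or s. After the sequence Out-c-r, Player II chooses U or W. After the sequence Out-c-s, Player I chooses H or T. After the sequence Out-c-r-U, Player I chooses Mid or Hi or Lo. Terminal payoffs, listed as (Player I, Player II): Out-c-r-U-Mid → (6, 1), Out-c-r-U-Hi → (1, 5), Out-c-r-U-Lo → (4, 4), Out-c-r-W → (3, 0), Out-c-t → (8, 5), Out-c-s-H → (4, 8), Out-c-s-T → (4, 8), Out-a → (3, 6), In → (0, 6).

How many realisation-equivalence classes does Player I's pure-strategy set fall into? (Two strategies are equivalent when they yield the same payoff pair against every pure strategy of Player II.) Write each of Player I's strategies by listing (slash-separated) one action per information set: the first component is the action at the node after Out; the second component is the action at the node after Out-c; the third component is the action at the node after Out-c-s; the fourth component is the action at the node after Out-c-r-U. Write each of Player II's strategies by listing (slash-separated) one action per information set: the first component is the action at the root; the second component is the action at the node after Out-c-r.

6

Player I has 36 pure strategies: c/r/H/Mid, c/r/H/Hi, c/r/H/Lo, c/r/T/Mid, c/r/T/Hi, c/r/T/Lo, c/t/H/Mid, c/t/H/Hi, c/t/H/Lo, c/t/T/Mid, c/t/T/Hi, c/t/T/Lo, c/s/H/Mid, c/s/H/Hi, c/s/H/Lo, c/s/T/Mid, c/s/T/Hi, c/s/T/Lo, a/r/H/Mid, a/r/H/Hi, a/r/H/Lo, a/r/T/Mid, a/r/T/Hi, a/r/T/Lo, a/t/H/Mid, a/t/H/Hi, a/t/H/Lo, a/t/T/Mid, a/t/T/Hi, a/t/T/Lo, a/s/H/Mid, a/s/H/Hi, a/s/H/Lo, a/s/T/Mid, a/s/T/Hi, a/s/T/Lo. Columns: Out/U, Out/W, In/U, In/W.
{c/r/H/Mid, c/r/T/Mid} → row (6,1) (3,0) (0,6) (0,6)
{c/r/H/Hi, c/r/T/Hi} → row (1,5) (3,0) (0,6) (0,6)
{c/r/H/Lo, c/r/T/Lo} → row (4,4) (3,0) (0,6) (0,6)
{c/t/H/Mid, c/t/H/Hi, c/t/H/Lo, c/t/T/Mid, c/t/T/Hi, c/t/T/Lo} → row (8,5) (8,5) (0,6) (0,6)
{c/s/H/Mid, c/s/H/Hi, c/s/H/Lo, c/s/T/Mid, c/s/T/Hi, c/s/T/Lo} → row (4,8) (4,8) (0,6) (0,6)
{a/r/H/Mid, a/r/H/Hi, a/r/H/Lo, a/r/T/Mid, a/r/T/Hi, a/r/T/Lo, a/t/H/Mid, a/t/H/Hi, a/t/H/Lo, a/t/T/Mid, a/t/T/Hi, a/t/T/Lo, a/s/H/Mid, a/s/H/Hi, a/s/H/Lo, a/s/T/Mid, a/s/T/Hi, a/s/T/Lo} → row (3,6) (3,6) (0,6) (0,6)
That's 6 distinct rows out of 36 strategies.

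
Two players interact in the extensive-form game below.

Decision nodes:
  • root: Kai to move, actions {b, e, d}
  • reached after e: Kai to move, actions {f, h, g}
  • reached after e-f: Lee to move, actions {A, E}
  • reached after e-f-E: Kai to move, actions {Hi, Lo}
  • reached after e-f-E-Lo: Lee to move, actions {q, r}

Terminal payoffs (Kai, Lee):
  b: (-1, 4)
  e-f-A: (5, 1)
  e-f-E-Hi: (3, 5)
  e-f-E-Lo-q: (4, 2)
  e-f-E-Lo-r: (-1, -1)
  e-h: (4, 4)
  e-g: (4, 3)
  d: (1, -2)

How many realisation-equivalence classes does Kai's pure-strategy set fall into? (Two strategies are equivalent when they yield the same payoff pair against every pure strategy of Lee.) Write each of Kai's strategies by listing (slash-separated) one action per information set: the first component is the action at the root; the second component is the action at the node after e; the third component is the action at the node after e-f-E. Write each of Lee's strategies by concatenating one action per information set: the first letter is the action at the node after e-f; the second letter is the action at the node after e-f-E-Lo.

Kai has 18 pure strategies: b/f/Hi, b/f/Lo, b/h/Hi, b/h/Lo, b/g/Hi, b/g/Lo, e/f/Hi, e/f/Lo, e/h/Hi, e/h/Lo, e/g/Hi, e/g/Lo, d/f/Hi, d/f/Lo, d/h/Hi, d/h/Lo, d/g/Hi, d/g/Lo. Columns: Aq, Ar, Eq, Er.
{b/f/Hi, b/f/Lo, b/h/Hi, b/h/Lo, b/g/Hi, b/g/Lo} → row (-1,4) (-1,4) (-1,4) (-1,4)
{e/f/Hi} → row (5,1) (5,1) (3,5) (3,5)
{e/f/Lo} → row (5,1) (5,1) (4,2) (-1,-1)
{e/h/Hi, e/h/Lo} → row (4,4) (4,4) (4,4) (4,4)
{e/g/Hi, e/g/Lo} → row (4,3) (4,3) (4,3) (4,3)
{d/f/Hi, d/f/Lo, d/h/Hi, d/h/Lo, d/g/Hi, d/g/Lo} → row (1,-2) (1,-2) (1,-2) (1,-2)
That's 6 distinct rows out of 18 strategies.

6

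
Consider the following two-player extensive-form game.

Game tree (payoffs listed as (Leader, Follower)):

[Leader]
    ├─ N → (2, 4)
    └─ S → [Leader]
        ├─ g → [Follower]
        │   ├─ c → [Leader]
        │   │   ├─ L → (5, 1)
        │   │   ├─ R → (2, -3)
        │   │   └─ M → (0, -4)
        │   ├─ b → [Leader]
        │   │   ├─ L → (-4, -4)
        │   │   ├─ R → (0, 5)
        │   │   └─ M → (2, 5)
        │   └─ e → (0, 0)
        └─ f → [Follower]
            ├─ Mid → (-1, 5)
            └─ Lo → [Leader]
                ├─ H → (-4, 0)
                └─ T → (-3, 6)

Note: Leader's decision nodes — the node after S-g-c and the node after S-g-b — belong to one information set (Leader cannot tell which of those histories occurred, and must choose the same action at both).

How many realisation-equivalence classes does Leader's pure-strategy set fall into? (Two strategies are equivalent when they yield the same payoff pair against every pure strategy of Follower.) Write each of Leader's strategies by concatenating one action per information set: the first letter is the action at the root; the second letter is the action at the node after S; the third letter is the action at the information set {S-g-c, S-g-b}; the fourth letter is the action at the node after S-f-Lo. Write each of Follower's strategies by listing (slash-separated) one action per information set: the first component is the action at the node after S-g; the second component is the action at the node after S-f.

6

Leader has 24 pure strategies: NgLH, NgLT, NgRH, NgRT, NgMH, NgMT, NfLH, NfLT, NfRH, NfRT, NfMH, NfMT, SgLH, SgLT, SgRH, SgRT, SgMH, SgMT, SfLH, SfLT, SfRH, SfRT, SfMH, SfMT. Columns: c/Mid, c/Lo, b/Mid, b/Lo, e/Mid, e/Lo.
{NgLH, NgLT, NgRH, NgRT, NgMH, NgMT, NfLH, NfLT, NfRH, NfRT, NfMH, NfMT} → row (2,4) (2,4) (2,4) (2,4) (2,4) (2,4)
{SgLH, SgLT} → row (5,1) (5,1) (-4,-4) (-4,-4) (0,0) (0,0)
{SgRH, SgRT} → row (2,-3) (2,-3) (0,5) (0,5) (0,0) (0,0)
{SgMH, SgMT} → row (0,-4) (0,-4) (2,5) (2,5) (0,0) (0,0)
{SfLH, SfRH, SfMH} → row (-1,5) (-4,0) (-1,5) (-4,0) (-1,5) (-4,0)
{SfLT, SfRT, SfMT} → row (-1,5) (-3,6) (-1,5) (-3,6) (-1,5) (-3,6)
That's 6 distinct rows out of 24 strategies.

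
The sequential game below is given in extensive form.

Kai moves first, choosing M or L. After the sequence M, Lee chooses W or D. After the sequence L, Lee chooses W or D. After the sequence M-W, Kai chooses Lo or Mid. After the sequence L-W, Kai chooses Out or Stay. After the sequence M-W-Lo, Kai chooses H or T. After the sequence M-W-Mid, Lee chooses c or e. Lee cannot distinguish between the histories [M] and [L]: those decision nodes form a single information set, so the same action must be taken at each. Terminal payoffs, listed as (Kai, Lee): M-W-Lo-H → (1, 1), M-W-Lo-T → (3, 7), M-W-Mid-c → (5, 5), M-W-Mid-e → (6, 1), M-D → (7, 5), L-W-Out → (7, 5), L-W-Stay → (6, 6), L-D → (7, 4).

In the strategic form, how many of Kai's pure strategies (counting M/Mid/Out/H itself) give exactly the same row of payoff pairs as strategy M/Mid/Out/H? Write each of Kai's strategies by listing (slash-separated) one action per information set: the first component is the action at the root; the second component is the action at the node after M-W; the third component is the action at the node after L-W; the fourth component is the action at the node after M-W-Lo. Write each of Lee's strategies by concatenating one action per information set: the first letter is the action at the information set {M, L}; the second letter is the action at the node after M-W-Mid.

4

Row for M/Mid/Out/H (columns Wc, We, Dc, De): (5,5) (6,1) (7,5) (7,5).
Under M/Mid/Out/H, Kai's choice at the node after L-W and at the node after M-W-Lo can never be reached regardless of what Lee does, so varying those choices leaves every outcome unchanged.
Holding the reachable choices fixed and varying the unreachable ones freely already gives 2 × 2 = 4 equivalent strategies.
No other strategy reproduces this row, so those 4 are the full class: M/Mid/Out/H, M/Mid/Out/T, M/Mid/Stay/H, M/Mid/Stay/T.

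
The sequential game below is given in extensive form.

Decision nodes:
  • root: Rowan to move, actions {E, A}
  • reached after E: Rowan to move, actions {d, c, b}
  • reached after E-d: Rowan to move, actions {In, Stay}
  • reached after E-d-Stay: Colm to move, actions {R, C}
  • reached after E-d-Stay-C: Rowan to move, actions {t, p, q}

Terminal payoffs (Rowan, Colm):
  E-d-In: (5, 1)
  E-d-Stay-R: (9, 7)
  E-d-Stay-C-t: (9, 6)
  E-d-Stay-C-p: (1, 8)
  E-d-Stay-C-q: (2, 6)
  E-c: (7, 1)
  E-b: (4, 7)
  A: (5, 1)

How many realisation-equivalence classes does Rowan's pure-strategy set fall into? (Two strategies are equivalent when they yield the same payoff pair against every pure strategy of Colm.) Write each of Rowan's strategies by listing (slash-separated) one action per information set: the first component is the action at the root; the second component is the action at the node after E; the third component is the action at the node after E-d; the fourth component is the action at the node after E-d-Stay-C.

6

Rowan has 36 pure strategies: E/d/In/t, E/d/In/p, E/d/In/q, E/d/Stay/t, E/d/Stay/p, E/d/Stay/q, E/c/In/t, E/c/In/p, E/c/In/q, E/c/Stay/t, E/c/Stay/p, E/c/Stay/q, E/b/In/t, E/b/In/p, E/b/In/q, E/b/Stay/t, E/b/Stay/p, E/b/Stay/q, A/d/In/t, A/d/In/p, A/d/In/q, A/d/Stay/t, A/d/Stay/p, A/d/Stay/q, A/c/In/t, A/c/In/p, A/c/In/q, A/c/Stay/t, A/c/Stay/p, A/c/Stay/q, A/b/In/t, A/b/In/p, A/b/In/q, A/b/Stay/t, A/b/Stay/p, A/b/Stay/q. Columns: R, C.
{E/d/In/t, E/d/In/p, E/d/In/q, A/d/In/t, A/d/In/p, A/d/In/q, A/d/Stay/t, A/d/Stay/p, A/d/Stay/q, A/c/In/t, A/c/In/p, A/c/In/q, A/c/Stay/t, A/c/Stay/p, A/c/Stay/q, A/b/In/t, A/b/In/p, A/b/In/q, A/b/Stay/t, A/b/Stay/p, A/b/Stay/q} → row (5,1) (5,1)
{E/d/Stay/t} → row (9,7) (9,6)
{E/d/Stay/p} → row (9,7) (1,8)
{E/d/Stay/q} → row (9,7) (2,6)
{E/c/In/t, E/c/In/p, E/c/In/q, E/c/Stay/t, E/c/Stay/p, E/c/Stay/q} → row (7,1) (7,1)
{E/b/In/t, E/b/In/p, E/b/In/q, E/b/Stay/t, E/b/Stay/p, E/b/Stay/q} → row (4,7) (4,7)
That's 6 distinct rows out of 36 strategies.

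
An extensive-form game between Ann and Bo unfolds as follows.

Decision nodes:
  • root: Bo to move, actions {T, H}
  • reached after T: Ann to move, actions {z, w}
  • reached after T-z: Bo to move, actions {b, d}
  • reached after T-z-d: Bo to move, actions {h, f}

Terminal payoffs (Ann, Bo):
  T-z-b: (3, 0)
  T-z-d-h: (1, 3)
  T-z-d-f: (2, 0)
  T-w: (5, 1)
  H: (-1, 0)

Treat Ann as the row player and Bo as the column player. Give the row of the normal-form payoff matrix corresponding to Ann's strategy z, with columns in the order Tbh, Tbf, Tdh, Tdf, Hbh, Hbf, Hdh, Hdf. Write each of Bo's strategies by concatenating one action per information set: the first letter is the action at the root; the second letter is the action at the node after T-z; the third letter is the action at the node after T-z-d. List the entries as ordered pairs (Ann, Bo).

(3,0) (3,0) (1,3) (2,0) (-1,0) (-1,0) (-1,0) (-1,0)

vs Tbh: Bo plays T → Ann plays z at [T] → Bo plays b at [T-z] → (3, 0)
vs Tbf: Bo plays T → Ann plays z at [T] → Bo plays b at [T-z] → (3, 0)
vs Tdh: Bo plays T → Ann plays z at [T] → Bo plays d at [T-z] → Bo plays h at [T-z-d] → (1, 3)
vs Tdf: Bo plays T → Ann plays z at [T] → Bo plays d at [T-z] → Bo plays f at [T-z-d] → (2, 0)
vs Hbh: Bo plays H → (-1, 0)
vs Hbf: Bo plays H → (-1, 0)
vs Hdh: Bo plays H → (-1, 0)
vs Hdf: Bo plays H → (-1, 0)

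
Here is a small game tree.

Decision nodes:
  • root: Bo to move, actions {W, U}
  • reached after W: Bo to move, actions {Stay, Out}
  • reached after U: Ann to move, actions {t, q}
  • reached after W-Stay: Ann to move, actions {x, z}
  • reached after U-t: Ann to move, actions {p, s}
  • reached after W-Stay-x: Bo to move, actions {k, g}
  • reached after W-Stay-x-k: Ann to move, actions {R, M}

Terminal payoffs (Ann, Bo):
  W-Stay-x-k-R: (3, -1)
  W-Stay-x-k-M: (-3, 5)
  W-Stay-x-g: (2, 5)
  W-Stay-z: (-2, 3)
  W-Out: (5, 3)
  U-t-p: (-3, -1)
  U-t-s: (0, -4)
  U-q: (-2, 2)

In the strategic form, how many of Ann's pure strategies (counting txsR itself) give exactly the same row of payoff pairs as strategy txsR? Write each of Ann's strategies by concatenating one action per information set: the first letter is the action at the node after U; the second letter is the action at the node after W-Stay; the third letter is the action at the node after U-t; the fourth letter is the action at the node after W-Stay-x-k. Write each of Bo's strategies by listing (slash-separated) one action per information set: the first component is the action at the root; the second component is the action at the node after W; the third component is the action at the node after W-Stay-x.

1

Row for txsR (columns W/Stay/k, W/Stay/g, W/Out/k, W/Out/g, U/Stay/k, U/Stay/g, U/Out/k, U/Out/g): (3,-1) (2,5) (5,3) (5,3) (0,-4) (0,-4) (0,-4) (0,-4).
Every one of Ann's information sets is on the play path for some reply by Bo when Ann follows txsR.
Changing the action at any of them therefore changes at least one column, so only txsR itself gives this row.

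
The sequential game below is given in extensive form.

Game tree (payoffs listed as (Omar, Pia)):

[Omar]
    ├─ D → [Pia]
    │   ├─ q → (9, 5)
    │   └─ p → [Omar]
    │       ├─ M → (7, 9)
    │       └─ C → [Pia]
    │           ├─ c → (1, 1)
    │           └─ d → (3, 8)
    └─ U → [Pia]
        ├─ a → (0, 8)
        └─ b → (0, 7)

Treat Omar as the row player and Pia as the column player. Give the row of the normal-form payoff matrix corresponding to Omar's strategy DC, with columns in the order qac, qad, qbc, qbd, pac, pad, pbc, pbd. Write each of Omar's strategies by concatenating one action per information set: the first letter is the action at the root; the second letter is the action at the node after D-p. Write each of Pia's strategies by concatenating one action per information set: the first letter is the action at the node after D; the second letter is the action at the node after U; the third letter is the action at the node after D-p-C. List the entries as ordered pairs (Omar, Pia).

vs qac: Omar plays D → Pia plays q at [D] → (9, 5)
vs qad: Omar plays D → Pia plays q at [D] → (9, 5)
vs qbc: Omar plays D → Pia plays q at [D] → (9, 5)
vs qbd: Omar plays D → Pia plays q at [D] → (9, 5)
vs pac: Omar plays D → Pia plays p at [D] → Omar plays C at [D-p] → Pia plays c at [D-p-C] → (1, 1)
vs pad: Omar plays D → Pia plays p at [D] → Omar plays C at [D-p] → Pia plays d at [D-p-C] → (3, 8)
vs pbc: Omar plays D → Pia plays p at [D] → Omar plays C at [D-p] → Pia plays c at [D-p-C] → (1, 1)
vs pbd: Omar plays D → Pia plays p at [D] → Omar plays C at [D-p] → Pia plays d at [D-p-C] → (3, 8)

(9,5) (9,5) (9,5) (9,5) (1,1) (3,8) (1,1) (3,8)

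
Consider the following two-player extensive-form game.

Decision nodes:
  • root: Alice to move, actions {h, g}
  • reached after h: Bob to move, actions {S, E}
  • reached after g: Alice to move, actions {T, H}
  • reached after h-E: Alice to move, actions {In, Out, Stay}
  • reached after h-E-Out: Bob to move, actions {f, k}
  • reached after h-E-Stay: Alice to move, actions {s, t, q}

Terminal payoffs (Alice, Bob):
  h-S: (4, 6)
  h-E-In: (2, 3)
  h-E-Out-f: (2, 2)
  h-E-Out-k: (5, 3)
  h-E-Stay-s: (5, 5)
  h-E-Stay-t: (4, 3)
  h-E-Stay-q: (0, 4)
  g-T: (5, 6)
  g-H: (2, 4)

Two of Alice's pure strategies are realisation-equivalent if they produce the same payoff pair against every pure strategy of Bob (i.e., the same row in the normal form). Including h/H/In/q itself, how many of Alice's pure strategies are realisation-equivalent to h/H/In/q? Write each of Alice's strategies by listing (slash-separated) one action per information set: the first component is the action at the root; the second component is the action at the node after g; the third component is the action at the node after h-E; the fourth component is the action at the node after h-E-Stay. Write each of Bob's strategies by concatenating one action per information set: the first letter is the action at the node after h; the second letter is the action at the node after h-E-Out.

6

Row for h/H/In/q (columns Sf, Sk, Ef, Ek): (4,6) (4,6) (2,3) (2,3).
Under h/H/In/q, Alice's choice at the node after g and at the node after h-E-Stay can never be reached regardless of what Bob does, so varying those choices leaves every outcome unchanged.
Holding the reachable choices fixed and varying the unreachable ones freely already gives 2 × 3 = 6 equivalent strategies.
No other strategy reproduces this row, so those 6 are the full class: h/T/In/s, h/T/In/t, h/T/In/q, h/H/In/s, h/H/In/t, h/H/In/q.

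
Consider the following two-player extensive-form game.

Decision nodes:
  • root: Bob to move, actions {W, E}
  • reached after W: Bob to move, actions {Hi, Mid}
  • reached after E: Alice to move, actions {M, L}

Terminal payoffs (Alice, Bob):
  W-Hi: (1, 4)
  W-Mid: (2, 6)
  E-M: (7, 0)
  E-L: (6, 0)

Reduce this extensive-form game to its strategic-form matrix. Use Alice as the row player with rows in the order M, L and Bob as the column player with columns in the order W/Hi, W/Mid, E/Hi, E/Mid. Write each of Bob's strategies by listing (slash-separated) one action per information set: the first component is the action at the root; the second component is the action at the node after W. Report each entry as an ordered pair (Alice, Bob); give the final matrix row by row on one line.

M: (1,4) (2,6) (7,0) (7,0) | L: (1,4) (2,6) (6,0) (6,0)

Row M: W/Hi→(1,4), W/Mid→(2,6), E/Hi→(7,0), E/Mid→(7,0)
Row L: W/Hi→(1,4), W/Mid→(2,6), E/Hi→(6,0), E/Mid→(6,0)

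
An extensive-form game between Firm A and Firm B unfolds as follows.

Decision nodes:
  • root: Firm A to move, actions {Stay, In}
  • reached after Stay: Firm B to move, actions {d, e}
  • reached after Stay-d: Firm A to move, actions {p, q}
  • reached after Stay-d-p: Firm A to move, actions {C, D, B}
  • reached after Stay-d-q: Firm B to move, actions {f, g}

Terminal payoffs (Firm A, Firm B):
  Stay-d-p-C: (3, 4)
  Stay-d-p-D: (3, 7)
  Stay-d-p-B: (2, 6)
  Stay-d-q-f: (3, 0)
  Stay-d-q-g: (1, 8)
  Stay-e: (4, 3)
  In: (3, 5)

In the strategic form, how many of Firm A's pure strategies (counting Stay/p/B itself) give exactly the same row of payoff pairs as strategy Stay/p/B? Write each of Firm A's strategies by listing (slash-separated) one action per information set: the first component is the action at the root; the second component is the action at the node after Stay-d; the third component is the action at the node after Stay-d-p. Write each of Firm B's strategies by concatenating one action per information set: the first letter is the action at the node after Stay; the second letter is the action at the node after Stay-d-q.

1

Row for Stay/p/B (columns df, dg, ef, eg): (2,6) (2,6) (4,3) (4,3).
Every one of Firm A's information sets is on the play path for some reply by Firm B when Firm A follows Stay/p/B.
Changing the action at any of them therefore changes at least one column, so only Stay/p/B itself gives this row.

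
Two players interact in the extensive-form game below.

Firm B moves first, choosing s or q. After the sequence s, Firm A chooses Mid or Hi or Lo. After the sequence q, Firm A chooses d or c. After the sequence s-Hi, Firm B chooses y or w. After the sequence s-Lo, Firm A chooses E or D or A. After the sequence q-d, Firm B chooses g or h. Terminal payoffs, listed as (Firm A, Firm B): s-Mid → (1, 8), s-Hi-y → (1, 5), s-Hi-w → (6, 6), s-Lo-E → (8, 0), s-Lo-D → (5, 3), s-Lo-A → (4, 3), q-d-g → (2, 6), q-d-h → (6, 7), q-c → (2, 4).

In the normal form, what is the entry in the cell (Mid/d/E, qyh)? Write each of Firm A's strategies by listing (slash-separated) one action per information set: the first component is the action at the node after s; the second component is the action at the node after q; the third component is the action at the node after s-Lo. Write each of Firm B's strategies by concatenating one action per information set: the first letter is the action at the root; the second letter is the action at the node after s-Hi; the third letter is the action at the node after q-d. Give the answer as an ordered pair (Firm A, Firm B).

Trace the play path from the root:
  Firm B plays q
  Firm A plays d at [q]
  Firm B plays h at [q-d]
→ terminal payoff (6, 7).
(Firm A's choice at the node after s is never reached on this path, so it doesn't affect the outcome.)

(6, 7)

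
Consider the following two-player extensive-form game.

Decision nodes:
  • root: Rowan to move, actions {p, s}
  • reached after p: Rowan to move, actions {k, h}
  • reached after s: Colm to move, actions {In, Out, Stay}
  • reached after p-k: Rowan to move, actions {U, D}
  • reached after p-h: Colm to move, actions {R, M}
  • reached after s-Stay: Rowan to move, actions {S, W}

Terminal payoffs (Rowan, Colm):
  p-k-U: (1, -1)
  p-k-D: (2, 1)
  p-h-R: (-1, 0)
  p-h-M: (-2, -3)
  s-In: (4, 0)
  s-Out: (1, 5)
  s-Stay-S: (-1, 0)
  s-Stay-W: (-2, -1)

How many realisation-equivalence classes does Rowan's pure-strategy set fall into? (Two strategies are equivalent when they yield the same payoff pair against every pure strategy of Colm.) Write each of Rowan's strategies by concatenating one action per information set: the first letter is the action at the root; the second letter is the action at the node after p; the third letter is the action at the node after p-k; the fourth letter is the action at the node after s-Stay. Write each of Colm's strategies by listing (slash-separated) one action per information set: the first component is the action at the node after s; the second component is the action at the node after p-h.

5

Rowan has 16 pure strategies: pkUS, pkUW, pkDS, pkDW, phUS, phUW, phDS, phDW, skUS, skUW, skDS, skDW, shUS, shUW, shDS, shDW. Columns: In/R, In/M, Out/R, Out/M, Stay/R, Stay/M.
{pkUS, pkUW} → row (1,-1) (1,-1) (1,-1) (1,-1) (1,-1) (1,-1)
{pkDS, pkDW} → row (2,1) (2,1) (2,1) (2,1) (2,1) (2,1)
{phUS, phUW, phDS, phDW} → row (-1,0) (-2,-3) (-1,0) (-2,-3) (-1,0) (-2,-3)
{skUS, skDS, shUS, shDS} → row (4,0) (4,0) (1,5) (1,5) (-1,0) (-1,0)
{skUW, skDW, shUW, shDW} → row (4,0) (4,0) (1,5) (1,5) (-2,-1) (-2,-1)
That's 5 distinct rows out of 16 strategies.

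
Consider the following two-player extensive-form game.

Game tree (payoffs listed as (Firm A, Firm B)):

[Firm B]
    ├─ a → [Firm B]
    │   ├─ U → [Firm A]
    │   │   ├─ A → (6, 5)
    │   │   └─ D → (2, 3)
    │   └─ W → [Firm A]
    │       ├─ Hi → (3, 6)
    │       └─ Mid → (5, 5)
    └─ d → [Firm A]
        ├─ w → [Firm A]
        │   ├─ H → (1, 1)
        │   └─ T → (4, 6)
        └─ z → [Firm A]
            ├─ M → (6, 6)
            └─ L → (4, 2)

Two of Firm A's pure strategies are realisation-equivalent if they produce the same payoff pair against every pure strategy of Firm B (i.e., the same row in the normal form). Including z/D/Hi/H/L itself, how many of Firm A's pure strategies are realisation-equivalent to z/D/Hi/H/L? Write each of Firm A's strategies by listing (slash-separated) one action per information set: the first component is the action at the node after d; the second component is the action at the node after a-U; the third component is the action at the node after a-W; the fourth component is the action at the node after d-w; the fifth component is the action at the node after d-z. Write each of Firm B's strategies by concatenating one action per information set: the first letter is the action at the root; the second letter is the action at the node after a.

Row for z/D/Hi/H/L (columns aU, aW, dU, dW): (2,3) (3,6) (4,2) (4,2).
Under z/D/Hi/H/L, Firm A's choice at the node after d-w can never be reached regardless of what Firm B does, so varying those choices leaves every outcome unchanged.
Holding the reachable choices fixed and varying the unreachable one freely already gives 2 equivalent strategies.
No other strategy reproduces this row, so those 2 are the full class: z/D/Hi/H/L, z/D/Hi/T/L.

2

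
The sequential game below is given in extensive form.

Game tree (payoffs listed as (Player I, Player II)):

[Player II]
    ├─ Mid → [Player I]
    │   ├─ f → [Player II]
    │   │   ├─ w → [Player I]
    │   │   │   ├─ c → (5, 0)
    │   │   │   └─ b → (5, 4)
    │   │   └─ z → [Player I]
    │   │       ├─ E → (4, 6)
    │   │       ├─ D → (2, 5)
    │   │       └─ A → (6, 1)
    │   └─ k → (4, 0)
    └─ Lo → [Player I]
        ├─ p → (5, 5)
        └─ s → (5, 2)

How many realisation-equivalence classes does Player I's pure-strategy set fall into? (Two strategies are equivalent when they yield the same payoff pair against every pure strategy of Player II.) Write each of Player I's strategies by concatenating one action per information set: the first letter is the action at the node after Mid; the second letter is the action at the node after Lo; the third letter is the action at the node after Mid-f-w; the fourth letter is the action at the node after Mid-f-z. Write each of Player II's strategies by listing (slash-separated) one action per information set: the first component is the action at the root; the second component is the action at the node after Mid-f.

Player I has 24 pure strategies: fpcE, fpcD, fpcA, fpbE, fpbD, fpbA, fscE, fscD, fscA, fsbE, fsbD, fsbA, kpcE, kpcD, kpcA, kpbE, kpbD, kpbA, kscE, kscD, kscA, ksbE, ksbD, ksbA. Columns: Mid/w, Mid/z, Lo/w, Lo/z.
{fpcE} → row (5,0) (4,6) (5,5) (5,5)
{fpcD} → row (5,0) (2,5) (5,5) (5,5)
{fpcA} → row (5,0) (6,1) (5,5) (5,5)
{fpbE} → row (5,4) (4,6) (5,5) (5,5)
{fpbD} → row (5,4) (2,5) (5,5) (5,5)
{fpbA} → row (5,4) (6,1) (5,5) (5,5)
{fscE} → row (5,0) (4,6) (5,2) (5,2)
{fscD} → row (5,0) (2,5) (5,2) (5,2)
{fscA} → row (5,0) (6,1) (5,2) (5,2)
{fsbE} → row (5,4) (4,6) (5,2) (5,2)
{fsbD} → row (5,4) (2,5) (5,2) (5,2)
{fsbA} → row (5,4) (6,1) (5,2) (5,2)
{kpcE, kpcD, kpcA, kpbE, kpbD, kpbA} → row (4,0) (4,0) (5,5) (5,5)
{kscE, kscD, kscA, ksbE, ksbD, ksbA} → row (4,0) (4,0) (5,2) (5,2)
That's 14 distinct rows out of 24 strategies.

14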